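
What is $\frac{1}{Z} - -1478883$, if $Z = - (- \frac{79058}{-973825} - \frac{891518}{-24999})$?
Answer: $\frac{1286863161370403661}{870158887292} \approx 1.4789 \cdot 10^{6}$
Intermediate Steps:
$Z = - \frac{870158887292}{24344651175}$ ($Z = - (\left(-79058\right) \left(- \frac{1}{973825}\right) - - \frac{891518}{24999}) = - (\frac{79058}{973825} + \frac{891518}{24999}) = \left(-1\right) \frac{870158887292}{24344651175} = - \frac{870158887292}{24344651175} \approx -35.743$)
$\frac{1}{Z} - -1478883 = \frac{1}{- \frac{870158887292}{24344651175}} - -1478883 = - \frac{24344651175}{870158887292} + 1478883 = \frac{1286863161370403661}{870158887292}$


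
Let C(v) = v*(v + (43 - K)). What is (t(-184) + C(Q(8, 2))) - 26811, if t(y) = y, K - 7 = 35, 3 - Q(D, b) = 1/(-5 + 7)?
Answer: -107945/4 ≈ -26986.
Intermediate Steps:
Q(D, b) = 5/2 (Q(D, b) = 3 - 1/(-5 + 7) = 3 - 1/2 = 3 - 1*½ = 3 - ½ = 5/2)
K = 42 (K = 7 + 35 = 42)
C(v) = v*(1 + v) (C(v) = v*(v + (43 - 1*42)) = v*(v + (43 - 42)) = v*(v + 1) = v*(1 + v))
(t(-184) + C(Q(8, 2))) - 26811 = (-184 + 5*(1 + 5/2)/2) - 26811 = (-184 + (5/2)*(7/2)) - 26811 = (-184 + 35/4) - 26811 = -701/4 - 26811 = -107945/4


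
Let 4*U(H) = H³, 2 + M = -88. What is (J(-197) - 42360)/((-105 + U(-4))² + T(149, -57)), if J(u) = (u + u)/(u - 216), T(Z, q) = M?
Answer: -17494286/6009563 ≈ -2.9111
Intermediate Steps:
M = -90 (M = -2 - 88 = -90)
T(Z, q) = -90
J(u) = 2*u/(-216 + u) (J(u) = (2*u)/(-216 + u) = 2*u/(-216 + u))
U(H) = H³/4
(J(-197) - 42360)/((-105 + U(-4))² + T(149, -57)) = (2*(-197)/(-216 - 197) - 42360)/((-105 + (¼)*(-4)³)² - 90) = (2*(-197)/(-413) - 42360)/((-105 + (¼)*(-64))² - 90) = (2*(-197)*(-1/413) - 42360)/((-105 - 16)² - 90) = (394/413 - 42360)/((-121)² - 90) = -17494286/(413*(14641 - 90)) = -17494286/413/14551 = -17494286/413*1/14551 = -17494286/6009563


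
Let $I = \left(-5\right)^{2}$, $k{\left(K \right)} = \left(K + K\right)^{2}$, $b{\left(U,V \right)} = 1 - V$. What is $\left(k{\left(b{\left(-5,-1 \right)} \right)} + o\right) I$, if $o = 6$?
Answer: $550$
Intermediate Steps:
$k{\left(K \right)} = 4 K^{2}$ ($k{\left(K \right)} = \left(2 K\right)^{2} = 4 K^{2}$)
$I = 25$
$\left(k{\left(b{\left(-5,-1 \right)} \right)} + o\right) I = \left(4 \left(1 - -1\right)^{2} + 6\right) 25 = \left(4 \left(1 + 1\right)^{2} + 6\right) 25 = \left(4 \cdot 2^{2} + 6\right) 25 = \left(4 \cdot 4 + 6\right) 25 = \left(16 + 6\right) 25 = 22 \cdot 25 = 550$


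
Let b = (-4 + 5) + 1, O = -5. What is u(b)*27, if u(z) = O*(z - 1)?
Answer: -135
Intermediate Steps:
b = 2 (b = 1 + 1 = 2)
u(z) = 5 - 5*z (u(z) = -5*(z - 1) = -5*(-1 + z) = 5 - 5*z)
u(b)*27 = (5 - 5*2)*27 = (5 - 10)*27 = -5*27 = -135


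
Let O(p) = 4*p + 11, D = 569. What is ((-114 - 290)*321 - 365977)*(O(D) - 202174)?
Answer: 99076190307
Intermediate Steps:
O(p) = 11 + 4*p
((-114 - 290)*321 - 365977)*(O(D) - 202174) = ((-114 - 290)*321 - 365977)*((11 + 4*569) - 202174) = (-404*321 - 365977)*((11 + 2276) - 202174) = (-129684 - 365977)*(2287 - 202174) = -495661*(-199887) = 99076190307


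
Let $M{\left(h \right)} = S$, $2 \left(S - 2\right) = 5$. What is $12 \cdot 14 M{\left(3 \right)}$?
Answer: $756$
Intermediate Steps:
$S = \frac{9}{2}$ ($S = 2 + \frac{1}{2} \cdot 5 = 2 + \frac{5}{2} = \frac{9}{2} \approx 4.5$)
$M{\left(h \right)} = \frac{9}{2}$
$12 \cdot 14 M{\left(3 \right)} = 12 \cdot 14 \cdot \frac{9}{2} = 168 \cdot \frac{9}{2} = 756$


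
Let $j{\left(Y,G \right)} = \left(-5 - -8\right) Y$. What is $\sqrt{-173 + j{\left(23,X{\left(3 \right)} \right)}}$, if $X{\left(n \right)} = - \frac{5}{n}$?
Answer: $2 i \sqrt{26} \approx 10.198 i$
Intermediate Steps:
$j{\left(Y,G \right)} = 3 Y$ ($j{\left(Y,G \right)} = \left(-5 + 8\right) Y = 3 Y$)
$\sqrt{-173 + j{\left(23,X{\left(3 \right)} \right)}} = \sqrt{-173 + 3 \cdot 23} = \sqrt{-173 + 69} = \sqrt{-104} = 2 i \sqrt{26}$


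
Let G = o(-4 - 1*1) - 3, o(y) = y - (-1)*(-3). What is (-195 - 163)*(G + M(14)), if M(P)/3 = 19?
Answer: -16468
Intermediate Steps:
M(P) = 57 (M(P) = 3*19 = 57)
o(y) = -3 + y (o(y) = y - 1*3 = y - 3 = -3 + y)
G = -11 (G = (-3 + (-4 - 1*1)) - 3 = (-3 + (-4 - 1)) - 3 = (-3 - 5) - 3 = -8 - 3 = -11)
(-195 - 163)*(G + M(14)) = (-195 - 163)*(-11 + 57) = -358*46 = -16468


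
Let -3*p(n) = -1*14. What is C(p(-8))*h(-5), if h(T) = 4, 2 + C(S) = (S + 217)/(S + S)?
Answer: 87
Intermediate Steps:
p(n) = 14/3 (p(n) = -(-1)*14/3 = -1/3*(-14) = 14/3)
C(S) = -2 + (217 + S)/(2*S) (C(S) = -2 + (S + 217)/(S + S) = -2 + (217 + S)/((2*S)) = -2 + (217 + S)*(1/(2*S)) = -2 + (217 + S)/(2*S))
C(p(-8))*h(-5) = ((217 - 3*14/3)/(2*(14/3)))*4 = ((1/2)*(3/14)*(217 - 14))*4 = ((1/2)*(3/14)*203)*4 = (87/4)*4 = 87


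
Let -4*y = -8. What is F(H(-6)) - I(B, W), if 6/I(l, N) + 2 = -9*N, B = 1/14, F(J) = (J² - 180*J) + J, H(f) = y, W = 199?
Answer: -634716/1793 ≈ -354.00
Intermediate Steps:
y = 2 (y = -¼*(-8) = 2)
H(f) = 2
F(J) = J² - 179*J
B = 1/14 ≈ 0.071429
I(l, N) = 6/(-2 - 9*N)
F(H(-6)) - I(B, W) = 2*(-179 + 2) - (-6)/(2 + 9*199) = 2*(-177) - (-6)/(2 + 1791) = -354 - (-6)/1793 = -354 - 1*(-6/1793) = -354 + 6/1793 = -634716/1793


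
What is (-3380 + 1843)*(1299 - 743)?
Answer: -854572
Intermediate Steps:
(-3380 + 1843)*(1299 - 743) = -1537*556 = -854572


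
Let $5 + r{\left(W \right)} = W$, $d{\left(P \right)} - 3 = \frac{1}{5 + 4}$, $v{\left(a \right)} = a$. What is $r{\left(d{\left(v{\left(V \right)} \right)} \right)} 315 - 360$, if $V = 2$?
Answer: $-955$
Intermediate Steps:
$d{\left(P \right)} = \frac{28}{9}$ ($d{\left(P \right)} = 3 + \frac{1}{5 + 4} = 3 + \frac{1}{9} = \frac{28}{9}$)
$r{\left(W \right)} = -5 + W$
$r{\left(d{\left(v{\left(V \right)} \right)} \right)} 315 - 360 = \left(-5 + \frac{28}{9}\right) 315 - 360 = \left(- \frac{17}{9}\right) 315 - 360 = -595 - 360 = -955$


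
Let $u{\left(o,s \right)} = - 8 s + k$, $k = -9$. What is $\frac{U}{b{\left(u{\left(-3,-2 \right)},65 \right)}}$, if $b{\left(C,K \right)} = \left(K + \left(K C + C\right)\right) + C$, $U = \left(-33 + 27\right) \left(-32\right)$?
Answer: $\frac{32}{89} \approx 0.35955$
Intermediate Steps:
$u{\left(o,s \right)} = -9 - 8 s$ ($u{\left(o,s \right)} = - 8 s - 9 = -9 - 8 s$)
$U = 192$ ($U = \left(-6\right) \left(-32\right) = 192$)
$b{\left(C,K \right)} = K + 2 C + C K$ ($b{\left(C,K \right)} = \left(K + \left(C K + C\right)\right) + C = \left(K + \left(C + C K\right)\right) + C = \left(C + K + C K\right) + C = K + 2 C + C K$)
$\frac{U}{b{\left(u{\left(-3,-2 \right)},65 \right)}} = \frac{192}{65 + 2 \left(-9 - -16\right) + \left(-9 - -16\right) 65} = \frac{192}{65 + 2 \left(-9 + 16\right) + \left(-9 + 16\right) 65} = \frac{192}{65 + 2 \cdot 7 + 7 \cdot 65} = \frac{192}{65 + 14 + 455} = \frac{192}{534} = 192 \cdot \frac{1}{534} = \frac{32}{89}$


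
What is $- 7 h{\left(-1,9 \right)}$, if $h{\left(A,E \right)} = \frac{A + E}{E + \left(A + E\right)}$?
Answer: $- \frac{56}{17} \approx -3.2941$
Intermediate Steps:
$h{\left(A,E \right)} = \frac{A + E}{A + 2 E}$
$- 7 h{\left(-1,9 \right)} = - 7 \frac{-1 + 9}{-1 + 2 \cdot 9} = - 7 \frac{1}{-1 + 18} \cdot 8 = - 7 \cdot \frac{1}{17} \cdot 8 = \left(-7\right) \frac{8}{17} = - \frac{56}{17}$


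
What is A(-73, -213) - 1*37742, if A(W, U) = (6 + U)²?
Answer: 5107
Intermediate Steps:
A(-73, -213) - 1*37742 = (6 - 213)² - 1*37742 = (-207)² - 37742 = 42849 - 37742 = 5107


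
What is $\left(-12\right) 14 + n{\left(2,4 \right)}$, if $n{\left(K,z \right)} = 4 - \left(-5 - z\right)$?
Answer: $-155$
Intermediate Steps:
$n{\left(K,z \right)} = 9 + z$ ($n{\left(K,z \right)} = 4 + \left(4 + \left(1 + z\right)\right) = 4 + \left(5 + z\right) = 9 + z$)
$\left(-12\right) 14 + n{\left(2,4 \right)} = \left(-12\right) 14 + \left(9 + 4\right) = -168 + 13 = -155$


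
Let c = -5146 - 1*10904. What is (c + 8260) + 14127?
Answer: 6337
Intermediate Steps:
c = -16050 (c = -5146 - 10904 = -16050)
(c + 8260) + 14127 = (-16050 + 8260) + 14127 = -7790 + 14127 = 6337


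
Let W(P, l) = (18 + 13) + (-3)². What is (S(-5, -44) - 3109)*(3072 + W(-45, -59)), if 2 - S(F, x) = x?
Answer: -9532056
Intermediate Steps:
S(F, x) = 2 - x
W(P, l) = 40 (W(P, l) = 31 + 9 = 40)
(S(-5, -44) - 3109)*(3072 + W(-45, -59)) = ((2 - 1*(-44)) - 3109)*(3072 + 40) = ((2 + 44) - 3109)*3112 = (46 - 3109)*3112 = -3063*3112 = -9532056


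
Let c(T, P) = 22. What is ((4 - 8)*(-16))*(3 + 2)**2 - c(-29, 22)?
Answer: 1578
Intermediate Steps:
((4 - 8)*(-16))*(3 + 2)**2 - c(-29, 22) = ((4 - 8)*(-16))*(3 + 2)**2 - 1*22 = -4*(-16)*5**2 - 22 = 64*25 - 22 = 1600 - 22 = 1578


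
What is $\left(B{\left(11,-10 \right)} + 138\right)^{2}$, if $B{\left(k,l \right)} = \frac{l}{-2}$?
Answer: $20449$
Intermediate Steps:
$B{\left(k,l \right)} = - \frac{l}{2}$ ($B{\left(k,l \right)} = l \left(- \frac{1}{2}\right) = - \frac{l}{2}$)
$\left(B{\left(11,-10 \right)} + 138\right)^{2} = \left(\left(- \frac{1}{2}\right) \left(-10\right) + 138\right)^{2} = \left(5 + 138\right)^{2} = 143^{2} = 20449$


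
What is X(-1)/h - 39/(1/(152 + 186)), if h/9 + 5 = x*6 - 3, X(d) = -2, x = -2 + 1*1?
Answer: -830465/63 ≈ -13182.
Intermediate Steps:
x = -1 (x = -2 + 1 = -1)
h = -126 (h = -45 + 9*(-1*6 - 3) = -45 + 9*(-6 - 3) = -45 + 9*(-9) = -45 - 81 = -126)
X(-1)/h - 39/(1/(152 + 186)) = -2/(-126) - 39/(1/(152 + 186)) = -2*(-1/126) - 39/(1/338) = 1/63 - 39/1/338 = 1/63 - 39*338 = 1/63 - 13182 = -830465/63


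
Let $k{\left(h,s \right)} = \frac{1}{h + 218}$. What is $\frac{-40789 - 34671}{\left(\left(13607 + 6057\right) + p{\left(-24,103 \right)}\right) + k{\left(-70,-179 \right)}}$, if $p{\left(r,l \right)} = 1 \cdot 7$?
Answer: $- \frac{11168080}{2911309} \approx -3.8361$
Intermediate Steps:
$k{\left(h,s \right)} = \frac{1}{218 + h}$
$p{\left(r,l \right)} = 7$
$\frac{-40789 - 34671}{\left(\left(13607 + 6057\right) + p{\left(-24,103 \right)}\right) + k{\left(-70,-179 \right)}} = \frac{-40789 - 34671}{\left(\left(13607 + 6057\right) + 7\right) + \frac{1}{218 - 70}} = - \frac{75460}{\left(19664 + 7\right) + \frac{1}{148}} = - \frac{75460}{19671 + \frac{1}{148}} = - \frac{75460}{\frac{2911309}{148}} = \left(-75460\right) \frac{148}{2911309} = - \frac{11168080}{2911309}$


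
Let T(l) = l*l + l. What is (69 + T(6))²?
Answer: 12321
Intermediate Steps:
T(l) = l + l² (T(l) = l² + l = l + l²)
(69 + T(6))² = (69 + 6*(1 + 6))² = (69 + 6*7)² = (69 + 42)² = 111² = 12321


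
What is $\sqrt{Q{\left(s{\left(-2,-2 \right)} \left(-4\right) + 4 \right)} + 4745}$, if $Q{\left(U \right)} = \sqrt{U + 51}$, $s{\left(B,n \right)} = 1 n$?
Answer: $\sqrt{4745 + 3 \sqrt{7}} \approx 68.942$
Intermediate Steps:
$s{\left(B,n \right)} = n$
$Q{\left(U \right)} = \sqrt{51 + U}$
$\sqrt{Q{\left(s{\left(-2,-2 \right)} \left(-4\right) + 4 \right)} + 4745} = \sqrt{\sqrt{51 + \left(\left(-2\right) \left(-4\right) + 4\right)} + 4745} = \sqrt{\sqrt{51 + \left(8 + 4\right)} + 4745} = \sqrt{\sqrt{51 + 12} + 4745} = \sqrt{\sqrt{63} + 4745} = \sqrt{3 \sqrt{7} + 4745} = \sqrt{4745 + 3 \sqrt{7}}$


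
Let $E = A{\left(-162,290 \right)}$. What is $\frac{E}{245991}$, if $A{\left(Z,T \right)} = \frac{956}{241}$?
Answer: $\frac{956}{59283831} \approx 1.6126 \cdot 10^{-5}$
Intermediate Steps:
$A{\left(Z,T \right)} = \frac{956}{241}$ ($A{\left(Z,T \right)} = 956 \cdot \frac{1}{241} = \frac{956}{241}$)
$E = \frac{956}{241} \approx 3.9668$
$\frac{E}{245991} = \frac{956}{241 \cdot 245991} = \frac{956}{241} \cdot \frac{1}{245991} = \frac{956}{59283831}$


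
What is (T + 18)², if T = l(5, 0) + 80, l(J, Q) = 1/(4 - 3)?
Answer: 9801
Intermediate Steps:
l(J, Q) = 1 (l(J, Q) = 1/1 = 1)
T = 81 (T = 1 + 80 = 81)
(T + 18)² = (81 + 18)² = 99² = 9801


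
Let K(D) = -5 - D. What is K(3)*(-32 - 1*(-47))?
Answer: -120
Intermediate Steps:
K(3)*(-32 - 1*(-47)) = (-5 - 1*3)*(-32 - 1*(-47)) = (-5 - 3)*(-32 + 47) = -8*15 = -120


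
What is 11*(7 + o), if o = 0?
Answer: 77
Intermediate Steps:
11*(7 + o) = 11*(7 + 0) = 11*7 = 77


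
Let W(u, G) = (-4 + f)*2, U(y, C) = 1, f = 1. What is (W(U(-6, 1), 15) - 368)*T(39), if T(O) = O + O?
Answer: -29172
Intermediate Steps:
T(O) = 2*O
W(u, G) = -6 (W(u, G) = (-4 + 1)*2 = -3*2 = -6)
(W(U(-6, 1), 15) - 368)*T(39) = (-6 - 368)*(2*39) = -374*78 = -29172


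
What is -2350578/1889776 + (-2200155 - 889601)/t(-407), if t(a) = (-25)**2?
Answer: -2920207922953/590555000 ≈ -4944.9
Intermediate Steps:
t(a) = 625
-2350578/1889776 + (-2200155 - 889601)/t(-407) = -2350578/1889776 + (-2200155 - 889601)/625 = -2350578*1/1889776 - 3089756*1/625 = -1175289/944888 - 3089756/625 = -2920207922953/590555000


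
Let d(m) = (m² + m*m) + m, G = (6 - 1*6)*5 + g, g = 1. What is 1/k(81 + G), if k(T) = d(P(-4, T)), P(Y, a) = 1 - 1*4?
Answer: 1/15 ≈ 0.066667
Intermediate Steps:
G = 1 (G = (6 - 1*6)*5 + 1 = (6 - 6)*5 + 1 = 0*5 + 1 = 0 + 1 = 1)
P(Y, a) = -3 (P(Y, a) = 1 - 4 = -3)
d(m) = m + 2*m² (d(m) = (m² + m²) + m = 2*m² + m = m + 2*m²)
k(T) = 15 (k(T) = -3*(1 + 2*(-3)) = -3*(1 - 6) = -3*(-5) = 15)
1/k(81 + G) = 1/15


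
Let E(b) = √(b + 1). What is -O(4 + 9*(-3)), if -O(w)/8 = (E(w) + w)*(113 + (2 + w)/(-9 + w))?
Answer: -83651/4 + 3637*I*√22/4 ≈ -20913.0 + 4264.8*I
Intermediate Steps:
E(b) = √(1 + b)
O(w) = -8*(113 + (2 + w)/(-9 + w))*(w + √(1 + w)) (O(w) = -8*(√(1 + w) + w)*(113 + (2 + w)/(-9 + w)) = -8*(w + √(1 + w))*(113 + (2 + w)/(-9 + w)) = -8*(113 + (2 + w)/(-9 + w))*(w + √(1 + w)))
-O(4 + 9*(-3)) = -8*(-114*(4 + 9*(-3))² + 1015*(4 + 9*(-3)) + 1015*√(1 + (4 + 9*(-3))) - 114*(4 + 9*(-3))*√(1 + (4 + 9*(-3))))/(-9 + (4 + 9*(-3))) = -8*(-114*(4 - 27)² + 1015*(4 - 27) + 1015*√(1 + (4 - 27)) - 114*(4 - 27)*√(1 + (4 - 27)))/(-9 + (4 - 27)) = -8*(-114*(-23)² + 1015*(-23) + 1015*√(1 - 23) - 114*(-23)*√(1 - 23))/(-9 - 23) = -8*(-114*529 - 23345 + 1015*√(-22) - 114*(-23)*√(-22))/(-32) = -8*(-1)*(-60306 - 23345 + 1015*(I*√22) - 114*(-23)*I*√22)/32 = -8*(-1)*(-60306 - 23345 + 1015*I*√22 + 2622*I*√22)/32 = -8*(-1)*(-83651 + 3637*I*√22)/32 = -(83651/4 - 3637*I*√22/4) = -83651/4 + 3637*I*√22/4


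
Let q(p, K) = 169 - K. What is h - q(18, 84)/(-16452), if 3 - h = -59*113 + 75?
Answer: 108501025/16452 ≈ 6595.0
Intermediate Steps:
h = 6595 (h = 3 - (-59*113 + 75) = 3 - (-6667 + 75) = 3 - 1*(-6592) = 3 + 6592 = 6595)
h - q(18, 84)/(-16452) = 6595 - (169 - 1*84)/(-16452) = 6595 - (169 - 84)*(-1)/16452 = 6595 - 85*(-1)/16452 = 6595 - 1*(-85/16452) = 6595 + 85/16452 = 108501025/16452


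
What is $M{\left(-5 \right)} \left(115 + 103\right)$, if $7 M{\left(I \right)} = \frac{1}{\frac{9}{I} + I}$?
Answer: $- \frac{545}{119} \approx -4.5798$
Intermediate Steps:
$M{\left(I \right)} = \frac{1}{7 \left(I + \frac{9}{I}\right)}$ ($M{\left(I \right)} = \frac{1}{7 \left(\frac{9}{I} + I\right)} = \frac{1}{7 \left(I + \frac{9}{I}\right)}$)
$M{\left(-5 \right)} \left(115 + 103\right) = \frac{1}{7} \left(-5\right) \frac{1}{9 + \left(-5\right)^{2}} \left(115 + 103\right) = \frac{1}{7} \left(-5\right) \frac{1}{9 + 25} \cdot 218 = \frac{1}{7} \left(-5\right) \frac{1}{34} \cdot 218 = \left(- \frac{5}{238}\right) 218 = - \frac{545}{119}$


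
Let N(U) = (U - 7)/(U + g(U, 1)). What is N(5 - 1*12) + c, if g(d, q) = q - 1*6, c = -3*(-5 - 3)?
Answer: 151/6 ≈ 25.167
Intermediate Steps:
c = 24 (c = -3*(-8) = 24)
g(d, q) = -6 + q (g(d, q) = q - 6 = -6 + q)
N(U) = (-7 + U)/(-5 + U) (N(U) = (U - 7)/(U + (-6 + 1)) = (-7 + U)/(U - 5) = (-7 + U)/(-5 + U))
N(5 - 1*12) + c = (-7 + (5 - 1*12))/(-5 + (5 - 1*12)) + 24 = (-7 + (5 - 12))/(-5 + (5 - 12)) + 24 = (-7 - 7)/(-5 - 7) + 24 = -14/(-12) + 24 = -1/12*(-14) + 24 = 7/6 + 24 = 151/6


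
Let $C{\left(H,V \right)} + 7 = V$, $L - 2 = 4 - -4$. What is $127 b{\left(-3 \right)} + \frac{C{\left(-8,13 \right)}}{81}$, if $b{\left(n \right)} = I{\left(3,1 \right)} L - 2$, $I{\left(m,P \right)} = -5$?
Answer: $- \frac{178306}{27} \approx -6603.9$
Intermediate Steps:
$L = 10$ ($L = 2 + \left(4 - -4\right) = 2 + \left(4 + 4\right) = 2 + 8 = 10$)
$C{\left(H,V \right)} = -7 + V$
$b{\left(n \right)} = -52$ ($b{\left(n \right)} = \left(-5\right) 10 - 2 = -50 - 2 = -52$)
$127 b{\left(-3 \right)} + \frac{C{\left(-8,13 \right)}}{81} = 127 \left(-52\right) + \frac{-7 + 13}{81} = -6604 + 6 \cdot \frac{1}{81} = -6604 + \frac{2}{27} = - \frac{178306}{27}$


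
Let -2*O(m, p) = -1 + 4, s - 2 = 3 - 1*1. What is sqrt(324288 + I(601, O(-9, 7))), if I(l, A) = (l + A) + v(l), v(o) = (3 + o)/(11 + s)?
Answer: sqrt(292434990)/30 ≈ 570.02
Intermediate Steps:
s = 4 (s = 2 + (3 - 1*1) = 2 + (3 - 1) = 2 + 2 = 4)
v(o) = 1/5 + o/15 (v(o) = (3 + o)/(11 + 4) = (3 + o)/15 = (3 + o)*(1/15) = 1/5 + o/15)
O(m, p) = -3/2 (O(m, p) = -(-1 + 4)/2 = -1/2*3 = -3/2)
I(l, A) = 1/5 + A + 16*l/15 (I(l, A) = (l + A) + (1/5 + l/15) = (A + l) + (1/5 + l/15) = 1/5 + A + 16*l/15)
sqrt(324288 + I(601, O(-9, 7))) = sqrt(324288 + (1/5 - 3/2 + (16/15)*601)) = sqrt(324288 + (1/5 - 3/2 + 9616/15)) = sqrt(324288 + 19193/30) = sqrt(9747833/30) = sqrt(292434990)/30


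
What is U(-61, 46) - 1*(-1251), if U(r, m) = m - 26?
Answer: 1271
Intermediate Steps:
U(r, m) = -26 + m
U(-61, 46) - 1*(-1251) = (-26 + 46) - 1*(-1251) = 20 + 1251 = 1271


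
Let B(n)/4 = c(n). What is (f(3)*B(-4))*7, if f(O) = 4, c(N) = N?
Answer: -448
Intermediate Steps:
B(n) = 4*n
(f(3)*B(-4))*7 = (4*(4*(-4)))*7 = (4*(-16))*7 = -64*7 = -448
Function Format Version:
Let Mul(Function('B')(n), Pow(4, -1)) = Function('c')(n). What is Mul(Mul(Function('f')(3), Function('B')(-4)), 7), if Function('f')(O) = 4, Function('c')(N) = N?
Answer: -448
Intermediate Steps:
Function('B')(n) = Mul(4, n)
Mul(Mul(Function('f')(3), Function('B')(-4)), 7) = Mul(Mul(4, Mul(4, -4)), 7) = Mul(Mul(4, -16), 7) = Mul(-64, 7) = -448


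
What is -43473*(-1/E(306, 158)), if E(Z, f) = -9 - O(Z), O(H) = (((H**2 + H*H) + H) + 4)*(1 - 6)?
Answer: 43473/937901 ≈ 0.046351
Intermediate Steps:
O(H) = -20 - 10*H**2 - 5*H (O(H) = (((H**2 + H**2) + H) + 4)*(-5) = ((2*H**2 + H) + 4)*(-5) = ((H + 2*H**2) + 4)*(-5) = (4 + H + 2*H**2)*(-5) = -20 - 10*H**2 - 5*H)
E(Z, f) = 11 + 5*Z + 10*Z**2 (E(Z, f) = -9 - (-20 - 10*Z**2 - 5*Z) = -9 + (20 + 5*Z + 10*Z**2) = 11 + 5*Z + 10*Z**2)
-43473*(-1/E(306, 158)) = -43473*(-1/(11 + 5*306 + 10*306**2)) = -43473*(-1/(11 + 1530 + 10*93636)) = -43473*(-1/(11 + 1530 + 936360)) = -43473/((-1*937901)) = -43473/(-937901) = -43473*(-1/937901) = 43473/937901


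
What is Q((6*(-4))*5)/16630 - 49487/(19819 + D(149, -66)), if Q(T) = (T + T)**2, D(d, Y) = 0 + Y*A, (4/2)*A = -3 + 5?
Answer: 31480399/32849239 ≈ 0.95833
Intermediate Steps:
A = 1 (A = (-3 + 5)/2 = (1/2)*2 = 1)
D(d, Y) = Y (D(d, Y) = 0 + Y*1 = 0 + Y = Y)
Q(T) = 4*T**2 (Q(T) = (2*T)**2 = 4*T**2)
Q((6*(-4))*5)/16630 - 49487/(19819 + D(149, -66)) = (4*((6*(-4))*5)**2)/16630 - 49487/(19819 - 66) = (4*(-24*5)**2)*(1/16630) - 49487/19753 = (4*(-120)**2)*(1/16630) - 49487*1/19753 = (4*14400)*(1/16630) - 49487/19753 = 57600*(1/16630) - 49487/19753 = 5760/1663 - 49487/19753 = 31480399/32849239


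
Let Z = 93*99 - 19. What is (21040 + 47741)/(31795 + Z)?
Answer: 22927/13661 ≈ 1.6783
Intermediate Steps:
Z = 9188 (Z = 9207 - 19 = 9188)
(21040 + 47741)/(31795 + Z) = (21040 + 47741)/(31795 + 9188) = 68781/40983 = 68781*(1/40983) = 22927/13661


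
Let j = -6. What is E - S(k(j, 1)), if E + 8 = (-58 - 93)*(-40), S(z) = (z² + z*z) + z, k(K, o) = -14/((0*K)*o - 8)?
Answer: 48193/8 ≈ 6024.1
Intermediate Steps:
k(K, o) = 7/4 (k(K, o) = -14/(0*o - 8) = -14/(0 - 8) = -14/(-8) = -14*(-⅛) = 7/4)
S(z) = z + 2*z² (S(z) = (z² + z²) + z = 2*z² + z = z + 2*z²)
E = 6032 (E = -8 + (-58 - 93)*(-40) = -8 - 151*(-40) = -8 + 6040 = 6032)
E - S(k(j, 1)) = 6032 - 7*(1 + 2*(7/4))/4 = 6032 - 7*(1 + 7/2)/4 = 6032 - 7*9/(4*2) = 6032 - 1*63/8 = 6032 - 63/8 = 48193/8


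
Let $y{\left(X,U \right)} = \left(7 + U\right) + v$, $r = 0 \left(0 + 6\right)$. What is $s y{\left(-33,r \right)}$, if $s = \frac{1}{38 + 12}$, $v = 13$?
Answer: $\frac{2}{5} \approx 0.4$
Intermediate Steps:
$s = \frac{1}{50} \approx 0.02$
$r = 0$ ($r = 0 \cdot 6 = 0$)
$y{\left(X,U \right)} = 20 + U$ ($y{\left(X,U \right)} = \left(7 + U\right) + 13 = 20 + U$)
$s y{\left(-33,r \right)} = \frac{20 + 0}{50} = \frac{1}{50} \cdot 20 = \frac{2}{5}$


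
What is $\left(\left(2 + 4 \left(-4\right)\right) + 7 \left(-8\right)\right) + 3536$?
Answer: $3466$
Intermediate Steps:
$\left(\left(2 + 4 \left(-4\right)\right) + 7 \left(-8\right)\right) + 3536 = \left(\left(2 - 16\right) - 56\right) + 3536 = \left(-14 - 56\right) + 3536 = -70 + 3536 = 3466$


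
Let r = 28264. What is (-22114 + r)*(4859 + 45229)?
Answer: 308041200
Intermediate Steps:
(-22114 + r)*(4859 + 45229) = (-22114 + 28264)*(4859 + 45229) = 6150*50088 = 308041200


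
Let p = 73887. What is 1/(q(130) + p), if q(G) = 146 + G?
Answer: 1/74163 ≈ 1.3484e-5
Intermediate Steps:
1/(q(130) + p) = 1/((146 + 130) + 73887) = 1/(276 + 73887) = 1/74163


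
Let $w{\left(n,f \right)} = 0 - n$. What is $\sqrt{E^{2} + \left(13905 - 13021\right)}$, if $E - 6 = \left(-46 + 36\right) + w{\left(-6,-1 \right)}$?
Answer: $2 \sqrt{222} \approx 29.799$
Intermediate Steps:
$w{\left(n,f \right)} = - n$
$E = 2$ ($E = 6 + \left(\left(-46 + 36\right) - -6\right) = 6 + \left(-10 + 6\right) = 6 - 4 = 2$)
$\sqrt{E^{2} + \left(13905 - 13021\right)} = \sqrt{2^{2} + \left(13905 - 13021\right)} = \sqrt{4 + 884} = \sqrt{888} = 2 \sqrt{222}$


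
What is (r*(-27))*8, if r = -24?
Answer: 5184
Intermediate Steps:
(r*(-27))*8 = -24*(-27)*8 = 648*8 = 5184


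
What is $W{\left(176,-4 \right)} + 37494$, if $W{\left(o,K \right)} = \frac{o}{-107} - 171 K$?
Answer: $\frac{4084870}{107} \approx 38176.0$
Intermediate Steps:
$W{\left(o,K \right)} = - 171 K - \frac{o}{107}$ ($W{\left(o,K \right)} = - \frac{o}{107} - 171 K = - 171 K - \frac{o}{107}$)
$W{\left(176,-4 \right)} + 37494 = \left(\left(-171\right) \left(-4\right) - \frac{176}{107}\right) + 37494 = \left(684 - \frac{176}{107}\right) + 37494 = \frac{73012}{107} + 37494 = \frac{4084870}{107}$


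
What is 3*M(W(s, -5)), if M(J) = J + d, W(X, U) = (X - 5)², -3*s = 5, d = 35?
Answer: 715/3 ≈ 238.33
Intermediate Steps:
s = -5/3 (s = -⅓*5 = -5/3 ≈ -1.6667)
W(X, U) = (-5 + X)²
M(J) = 35 + J (M(J) = J + 35 = 35 + J)
3*M(W(s, -5)) = 3*(35 + (-5 - 5/3)²) = 3*(35 + (-20/3)²) = 3*(35 + 400/9) = 3*(715/9) = 715/3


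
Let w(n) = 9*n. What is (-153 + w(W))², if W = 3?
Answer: 15876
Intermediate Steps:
(-153 + w(W))² = (-153 + 9*3)² = (-153 + 27)² = (-126)² = 15876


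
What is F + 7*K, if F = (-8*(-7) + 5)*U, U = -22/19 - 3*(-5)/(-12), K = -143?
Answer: -87239/76 ≈ -1147.9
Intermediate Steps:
U = -183/76 (U = -22*1/19 + 15*(-1/12) = -22/19 - 5/4 = -183/76 ≈ -2.4079)
F = -11163/76 (F = (-8*(-7) + 5)*(-183/76) = (56 + 5)*(-183/76) = 61*(-183/76) = -11163/76 ≈ -146.88)
F + 7*K = -11163/76 + 7*(-143) = -11163/76 - 1001 = -87239/76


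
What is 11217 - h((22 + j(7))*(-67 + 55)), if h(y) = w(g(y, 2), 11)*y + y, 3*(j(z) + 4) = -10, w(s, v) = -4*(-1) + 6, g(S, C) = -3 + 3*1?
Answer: 13153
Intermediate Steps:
g(S, C) = 0 (g(S, C) = -3 + 3 = 0)
w(s, v) = 10 (w(s, v) = 4 + 6 = 10)
j(z) = -22/3 (j(z) = -4 + (1/3)*(-10) = -4 - 10/3 = -22/3)
h(y) = 11*y (h(y) = 10*y + y = 11*y)
11217 - h((22 + j(7))*(-67 + 55)) = 11217 - 11*(22 - 22/3)*(-67 + 55) = 11217 - 11*(44/3)*(-12) = 11217 - 11*(-176) = 11217 - 1*(-1936) = 11217 + 1936 = 13153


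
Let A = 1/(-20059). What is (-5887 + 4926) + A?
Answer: -19276700/20059 ≈ -961.00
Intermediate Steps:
A = -1/20059 ≈ -4.9853e-5
(-5887 + 4926) + A = (-5887 + 4926) - 1/20059 = -961 - 1/20059 = -19276700/20059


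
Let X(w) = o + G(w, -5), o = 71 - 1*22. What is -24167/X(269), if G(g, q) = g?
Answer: -24167/318 ≈ -75.997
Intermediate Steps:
o = 49 (o = 71 - 22 = 49)
X(w) = 49 + w
-24167/X(269) = -24167/(49 + 269) = -24167/318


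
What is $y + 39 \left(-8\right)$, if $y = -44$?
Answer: $-356$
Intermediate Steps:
$y + 39 \left(-8\right) = -44 + 39 \left(-8\right) = -44 - 312 = -356$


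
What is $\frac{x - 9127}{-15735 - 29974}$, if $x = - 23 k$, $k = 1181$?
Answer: $\frac{36290}{45709} \approx 0.79394$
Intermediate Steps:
$x = -27163$ ($x = \left(-23\right) 1181 = -27163$)
$\frac{x - 9127}{-15735 - 29974} = \frac{-27163 - 9127}{-15735 - 29974} = - \frac{36290}{-45709} = \left(-36290\right) \left(- \frac{1}{45709}\right) = \frac{36290}{45709}$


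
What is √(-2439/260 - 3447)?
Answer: 3*I*√6490315/130 ≈ 58.791*I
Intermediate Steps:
√(-2439/260 - 3447) = √(-898659/260) = 3*I*√6490315/130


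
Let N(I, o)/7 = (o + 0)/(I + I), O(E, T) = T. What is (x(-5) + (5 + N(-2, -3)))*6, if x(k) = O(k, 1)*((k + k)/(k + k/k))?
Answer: 153/2 ≈ 76.500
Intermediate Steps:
N(I, o) = 7*o/(2*I) (N(I, o) = 7*((o + 0)/(I + I)) = 7*(o/((2*I))) = 7*(o*(1/(2*I))) = 7*(o/(2*I)) = 7*o/(2*I))
x(k) = 2*k/(1 + k) (x(k) = 1*((k + k)/(k + k/k)) = 1*((2*k)/(k + 1)) = 1*((2*k)/(1 + k)) = 1*(2*k/(1 + k)) = 2*k/(1 + k))
(x(-5) + (5 + N(-2, -3)))*6 = (2*(-5)/(1 - 5) + (5 + (7/2)*(-3)/(-2)))*6 = (2*(-5)/(-4) + (5 + (7/2)*(-3)*(-1/2)))*6 = (2*(-5)*(-1/4) + (5 + 21/4))*6 = (5/2 + 41/4)*6 = (51/4)*6 = 153/2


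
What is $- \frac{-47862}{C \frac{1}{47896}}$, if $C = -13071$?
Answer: $- \frac{764132784}{4357} \approx -1.7538 \cdot 10^{5}$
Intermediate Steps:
$- \frac{-47862}{C \frac{1}{47896}} = - \frac{-47862}{\left(-13071\right) \frac{1}{47896}} = - \frac{-47862}{- \frac{13071}{47896}} = - \frac{\left(-47862\right) \left(-47896\right)}{13071} = \left(-1\right) \frac{764132784}{4357} = - \frac{764132784}{4357}$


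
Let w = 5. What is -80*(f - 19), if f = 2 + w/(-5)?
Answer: 1440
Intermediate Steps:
f = 1 (f = 2 + 5/(-5) = 2 - ⅕*5 = 2 - 1 = 1)
-80*(f - 19) = -80*(1 - 19) = -80*(-18) = 1440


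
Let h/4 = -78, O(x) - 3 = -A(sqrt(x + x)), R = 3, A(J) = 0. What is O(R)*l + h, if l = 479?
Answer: 1125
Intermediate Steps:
O(x) = 3 (O(x) = 3 - 1*0 = 3 + 0 = 3)
h = -312 (h = 4*(-78) = -312)
O(R)*l + h = 3*479 - 312 = 1437 - 312 = 1125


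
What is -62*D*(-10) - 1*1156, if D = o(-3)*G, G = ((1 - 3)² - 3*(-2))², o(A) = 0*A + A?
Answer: -187156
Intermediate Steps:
o(A) = A (o(A) = 0 + A = A)
G = 100 (G = ((-2)² + 6)² = (4 + 6)² = 10² = 100)
D = -300 (D = -3*100 = -300)
-62*D*(-10) - 1*1156 = -(-18600)*(-10) - 1*1156 = -62*3000 - 1156 = -186000 - 1156 = -187156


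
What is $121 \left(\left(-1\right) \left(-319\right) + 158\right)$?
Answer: $57717$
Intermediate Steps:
$121 \left(\left(-1\right) \left(-319\right) + 158\right) = 121 \left(319 + 158\right) = 121 \cdot 477 = 57717$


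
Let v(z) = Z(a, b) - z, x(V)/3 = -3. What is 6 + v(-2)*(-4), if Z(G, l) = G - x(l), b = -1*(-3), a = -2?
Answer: -30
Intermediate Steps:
x(V) = -9 (x(V) = 3*(-3) = -9)
b = 3
Z(G, l) = 9 + G (Z(G, l) = G - 1*(-9) = G + 9 = 9 + G)
v(z) = 7 - z (v(z) = (9 - 2) - z = 7 - z)
6 + v(-2)*(-4) = 6 + (7 - 1*(-2))*(-4) = 6 + (7 + 2)*(-4) = 6 + 9*(-4) = 6 - 36 = -30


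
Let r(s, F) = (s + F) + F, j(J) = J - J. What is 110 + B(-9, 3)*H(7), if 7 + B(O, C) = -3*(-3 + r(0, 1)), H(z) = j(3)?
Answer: 110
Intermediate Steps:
j(J) = 0
H(z) = 0
r(s, F) = s + 2*F (r(s, F) = (F + s) + F = s + 2*F)
B(O, C) = -4 (B(O, C) = -7 - 3*(-3 + (0 + 2*1)) = -7 - 3*(-3 + (0 + 2)) = -7 - 3*(-3 + 2) = -7 - 3*(-1) = -7 + 3 = -4)
110 + B(-9, 3)*H(7) = 110 - 4*0 = 110 + 0 = 110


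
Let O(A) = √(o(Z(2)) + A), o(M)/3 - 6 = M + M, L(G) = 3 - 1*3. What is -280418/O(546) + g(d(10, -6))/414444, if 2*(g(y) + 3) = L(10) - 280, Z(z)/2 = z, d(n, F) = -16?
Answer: -143/414444 - 140209*√3/21 ≈ -11564.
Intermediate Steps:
L(G) = 0 (L(G) = 3 - 3 = 0)
Z(z) = 2*z
o(M) = 18 + 6*M (o(M) = 18 + 3*(M + M) = 18 + 3*(2*M) = 18 + 6*M)
g(y) = -143 (g(y) = -3 + (0 - 280)/2 = -3 + (½)*(-280) = -3 - 140 = -143)
O(A) = √(42 + A) (O(A) = √((18 + 6*(2*2)) + A) = √((18 + 6*4) + A) = √((18 + 24) + A) = √(42 + A))
-280418/O(546) + g(d(10, -6))/414444 = -280418/√(42 + 546) - 143/414444 = -280418*√3/42 - 143*1/414444 = -280418*√3/42 - 143/414444 = -140209*√3/21 - 143/414444 = -143/414444 - 140209*√3/21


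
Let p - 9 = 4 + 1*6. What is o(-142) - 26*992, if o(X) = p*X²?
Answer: 357324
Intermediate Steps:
p = 19 (p = 9 + (4 + 1*6) = 9 + (4 + 6) = 9 + 10 = 19)
o(X) = 19*X²
o(-142) - 26*992 = 19*(-142)² - 26*992 = 19*20164 - 1*25792 = 383116 - 25792 = 357324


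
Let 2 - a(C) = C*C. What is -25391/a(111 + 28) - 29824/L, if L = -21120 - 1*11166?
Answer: 697971841/311866617 ≈ 2.2380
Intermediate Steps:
a(C) = 2 - C² (a(C) = 2 - C*C = 2 - C²)
L = -32286 (L = -21120 - 11166 = -32286)
-25391/a(111 + 28) - 29824/L = -25391/(2 - (111 + 28)²) - 29824/(-32286) = -25391/(2 - 1*139²) - 29824*(-1/32286) = -25391/(2 - 1*19321) + 14912/16143 = -25391/(2 - 19321) + 14912/16143 = -25391/(-19319) + 14912/16143 = -25391*(-1/19319) + 14912/16143 = 25391/19319 + 14912/16143 = 697971841/311866617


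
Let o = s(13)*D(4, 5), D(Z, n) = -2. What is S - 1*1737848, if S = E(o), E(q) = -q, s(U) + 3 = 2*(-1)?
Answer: -1737858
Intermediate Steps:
s(U) = -5 (s(U) = -3 + 2*(-1) = -3 - 2 = -5)
o = 10 (o = -5*(-2) = 10)
S = -10 (S = -1*10 = -10)
S - 1*1737848 = -10 - 1*1737848 = -10 - 1737848 = -1737858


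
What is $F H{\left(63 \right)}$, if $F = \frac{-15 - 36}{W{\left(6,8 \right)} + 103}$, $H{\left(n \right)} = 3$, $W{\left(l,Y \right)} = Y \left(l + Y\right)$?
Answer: $- \frac{153}{215} \approx -0.71163$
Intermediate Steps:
$W{\left(l,Y \right)} = Y \left(Y + l\right)$
$F = - \frac{51}{215}$ ($F = \frac{-15 - 36}{8 \left(8 + 6\right) + 103} = - \frac{51}{8 \cdot 14 + 103} = - \frac{51}{112 + 103} = - \frac{51}{215} \approx -0.23721$)
$F H{\left(63 \right)} = \left(- \frac{51}{215}\right) 3 = - \frac{153}{215}$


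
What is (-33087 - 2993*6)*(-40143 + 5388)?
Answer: 1774068975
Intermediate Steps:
(-33087 - 2993*6)*(-40143 + 5388) = (-33087 - 17958)*(-34755) = -51045*(-34755) = 1774068975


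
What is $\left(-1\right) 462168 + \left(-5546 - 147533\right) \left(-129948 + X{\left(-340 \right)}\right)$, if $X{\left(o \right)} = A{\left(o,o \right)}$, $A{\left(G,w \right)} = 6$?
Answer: $19890929250$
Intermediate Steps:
$X{\left(o \right)} = 6$
$\left(-1\right) 462168 + \left(-5546 - 147533\right) \left(-129948 + X{\left(-340 \right)}\right) = \left(-1\right) 462168 + \left(-5546 - 147533\right) \left(-129948 + 6\right) = -462168 - -19891391418 = -462168 + 19891391418 = 19890929250$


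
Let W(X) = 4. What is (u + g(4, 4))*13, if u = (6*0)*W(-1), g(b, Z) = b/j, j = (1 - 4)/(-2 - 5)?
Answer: 364/3 ≈ 121.33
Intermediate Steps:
j = 3/7 (j = -3/(-7) = -3*(-⅐) = 3/7 ≈ 0.42857)
g(b, Z) = 7*b/3 (g(b, Z) = b/(3/7) = b*(7/3) = 7*b/3)
u = 0 (u = (6*0)*4 = 0*4 = 0)
(u + g(4, 4))*13 = (0 + (7/3)*4)*13 = (0 + 28/3)*13 = (28/3)*13 = 364/3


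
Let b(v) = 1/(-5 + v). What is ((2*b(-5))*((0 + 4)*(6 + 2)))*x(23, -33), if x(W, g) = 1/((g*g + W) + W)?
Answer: -32/5675 ≈ -0.0056388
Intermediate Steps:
x(W, g) = 1/(g² + 2*W) (x(W, g) = 1/((g² + W) + W) = 1/((W + g²) + W) = 1/(g² + 2*W))
((2*b(-5))*((0 + 4)*(6 + 2)))*x(23, -33) = ((2/(-5 - 5))*((0 + 4)*(6 + 2)))/((-33)² + 2*23) = ((2/(-10))*(4*8))/(1089 + 46) = ((2*(-⅒))*32)/1135 = -⅕*32*(1/1135) = -32/5*1/1135 = -32/5675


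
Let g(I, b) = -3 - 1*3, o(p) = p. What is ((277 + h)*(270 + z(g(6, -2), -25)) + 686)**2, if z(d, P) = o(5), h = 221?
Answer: 18943668496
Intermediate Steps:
g(I, b) = -6 (g(I, b) = -3 - 3 = -6)
z(d, P) = 5
((277 + h)*(270 + z(g(6, -2), -25)) + 686)**2 = ((277 + 221)*(270 + 5) + 686)**2 = (498*275 + 686)**2 = (136950 + 686)**2 = 137636**2 = 18943668496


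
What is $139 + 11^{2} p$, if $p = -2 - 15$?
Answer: $-1918$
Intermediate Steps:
$p = -17$ ($p = -2 - 15 = -17$)
$139 + 11^{2} p = 139 + 11^{2} \left(-17\right) = 139 + 121 \left(-17\right) = 139 - 2057 = -1918$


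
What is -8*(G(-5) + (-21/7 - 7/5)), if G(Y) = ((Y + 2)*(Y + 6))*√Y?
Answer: 176/5 + 24*I*√5 ≈ 35.2 + 53.666*I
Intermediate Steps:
G(Y) = √Y*(2 + Y)*(6 + Y) (G(Y) = ((2 + Y)*(6 + Y))*√Y = √Y*(2 + Y)*(6 + Y))
-8*(G(-5) + (-21/7 - 7/5)) = -8*(√(-5)*(12 + (-5)² + 8*(-5)) + (-21/7 - 7/5)) = -8*((I*√5)*(12 + 25 - 40) + (-21*⅐ - 7*⅕)) = -8*((I*√5)*(-3) + (-3 - 7/5)) = -8*(-3*I*√5 - 22/5) = -8*(-22/5 - 3*I*√5) = 176/5 + 24*I*√5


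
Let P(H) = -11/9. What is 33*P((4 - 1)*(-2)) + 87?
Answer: 140/3 ≈ 46.667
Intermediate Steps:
P(H) = -11/9 (P(H) = -11*1/9 = -11/9)
33*P((4 - 1)*(-2)) + 87 = 33*(-11/9) + 87 = -121/3 + 87 = 140/3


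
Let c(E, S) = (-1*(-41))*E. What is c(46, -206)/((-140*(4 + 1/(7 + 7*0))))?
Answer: -943/290 ≈ -3.2517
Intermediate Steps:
c(E, S) = 41*E
c(46, -206)/((-140*(4 + 1/(7 + 7*0)))) = (41*46)/((-140*(4 + 1/(7 + 7*0)))) = 1886/((-140*(4 + 1/(7 + 0)))) = 1886/((-140*(4 + 1/7))) = 1886/((-140*(4 + ⅐))) = 1886/((-140*29/7)) = 1886/(-580) = 1886*(-1/580) = -943/290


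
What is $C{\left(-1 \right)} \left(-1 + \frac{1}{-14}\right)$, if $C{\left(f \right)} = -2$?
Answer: $\frac{15}{7} \approx 2.1429$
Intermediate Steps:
$C{\left(-1 \right)} \left(-1 + \frac{1}{-14}\right) = - 2 \left(-1 + \frac{1}{-14}\right) = - 2 \left(-1 - \frac{1}{14}\right) = \left(-2\right) \left(- \frac{15}{14}\right) = \frac{15}{7}$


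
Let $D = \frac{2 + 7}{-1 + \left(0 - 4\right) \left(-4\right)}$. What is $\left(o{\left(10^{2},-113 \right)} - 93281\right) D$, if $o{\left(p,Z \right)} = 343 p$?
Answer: $- \frac{176943}{5} \approx -35389.0$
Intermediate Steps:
$D = \frac{3}{5}$ ($D = \frac{9}{-1 - -16} = \frac{9}{-1 + 16} = \frac{9}{15} = 9 \cdot \frac{1}{15} = \frac{3}{5} \approx 0.6$)
$\left(o{\left(10^{2},-113 \right)} - 93281\right) D = \left(343 \cdot 10^{2} - 93281\right) \frac{3}{5} = \left(343 \cdot 100 - 93281\right) \frac{3}{5} = \left(34300 - 93281\right) \frac{3}{5} = \left(-58981\right) \frac{3}{5} = - \frac{176943}{5}$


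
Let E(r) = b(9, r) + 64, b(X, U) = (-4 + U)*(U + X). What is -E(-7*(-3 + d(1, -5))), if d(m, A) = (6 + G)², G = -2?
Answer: -7854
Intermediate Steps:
d(m, A) = 16 (d(m, A) = (6 - 2)² = 4² = 16)
E(r) = 28 + r² + 5*r (E(r) = (r² - 4*r - 4*9 + r*9) + 64 = (r² - 4*r - 36 + 9*r) + 64 = (-36 + r² + 5*r) + 64 = 28 + r² + 5*r)
-E(-7*(-3 + d(1, -5))) = -(28 + (-7*(-3 + 16))² + 5*(-7*(-3 + 16))) = -(28 + (-7*13)² + 5*(-7*13)) = -(28 + (-91)² + 5*(-91)) = -(28 + 8281 - 455) = -1*7854 = -7854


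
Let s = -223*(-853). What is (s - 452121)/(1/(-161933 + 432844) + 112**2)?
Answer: -70952132722/3398307585 ≈ -20.879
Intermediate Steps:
s = 190219
(s - 452121)/(1/(-161933 + 432844) + 112**2) = (190219 - 452121)/(1/(-161933 + 432844) + 112**2) = -261902/(1/270911 + 12544) = -261902/3398307585/270911 = -261902*270911/3398307585 = -70952132722/3398307585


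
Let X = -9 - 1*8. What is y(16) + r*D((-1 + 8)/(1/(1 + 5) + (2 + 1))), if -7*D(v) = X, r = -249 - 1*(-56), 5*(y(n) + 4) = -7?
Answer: -16594/35 ≈ -474.11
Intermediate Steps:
y(n) = -27/5 (y(n) = -4 + (⅕)*(-7) = -4 - 7/5 = -27/5)
r = -193 (r = -249 + 56 = -193)
X = -17 (X = -9 - 8 = -17)
D(v) = 17/7 (D(v) = -⅐*(-17) = 17/7)
y(16) + r*D((-1 + 8)/(1/(1 + 5) + (2 + 1))) = -27/5 - 193*17/7 = -27/5 - 3281/7 = -16594/35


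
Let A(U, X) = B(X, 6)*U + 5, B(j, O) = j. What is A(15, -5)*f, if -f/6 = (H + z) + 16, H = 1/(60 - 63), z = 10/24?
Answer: 6755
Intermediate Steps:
z = 5/12 (z = 10*(1/24) = 5/12 ≈ 0.41667)
H = -1/3 (H = 1/(-3) = -1/3 ≈ -0.33333)
A(U, X) = 5 + U*X (A(U, X) = X*U + 5 = U*X + 5 = 5 + U*X)
f = -193/2 (f = -6*((-1/3 + 5/12) + 16) = -6*(1/12 + 16) = -6*193/12 = -193/2 ≈ -96.500)
A(15, -5)*f = (5 + 15*(-5))*(-193/2) = (5 - 75)*(-193/2) = -70*(-193/2) = 6755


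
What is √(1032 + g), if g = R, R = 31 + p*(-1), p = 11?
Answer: 2*√263 ≈ 32.435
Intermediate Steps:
R = 20 (R = 31 + 11*(-1) = 31 - 11 = 20)
g = 20
√(1032 + g) = √(1032 + 20) = √1052 = 2*√263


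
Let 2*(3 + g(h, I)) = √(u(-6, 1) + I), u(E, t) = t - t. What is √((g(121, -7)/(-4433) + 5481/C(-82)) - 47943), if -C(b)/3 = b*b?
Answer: √(-6335061404689875 - 14903746*I*√7)/363506 ≈ 6.8144e-7 - 218.96*I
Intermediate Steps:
C(b) = -3*b² (C(b) = -3*b*b = -3*b²)
u(E, t) = 0
g(h, I) = -3 + √I/2 (g(h, I) = -3 + √(0 + I)/2 = -3 + √I/2)
√((g(121, -7)/(-4433) + 5481/C(-82)) - 47943) = √(((-3 + √(-7)/2)/(-4433) + 5481/((-3*(-82)²))) - 47943) = √(((-3 + (I*√7)/2)*(-1/4433) + 5481/((-3*6724))) - 47943) = √(((-3 + I*√7/2)*(-1/4433) + 5481/(-20172)) - 47943) = √(((3/4433 - I*√7/8866) + 5481*(-1/20172)) - 47943) = √(((3/4433 - I*√7/8866) - 1827/6724) - 47943) = √((-8078919/29807492 - I*√7/8866) - 47943) = √(-1429068667875/29807492 - I*√7/8866)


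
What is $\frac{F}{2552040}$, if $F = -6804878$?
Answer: $- \frac{3402439}{1276020} \approx -2.6664$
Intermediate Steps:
$\frac{F}{2552040} = - \frac{6804878}{2552040} = \left(-6804878\right) \frac{1}{2552040} = - \frac{3402439}{1276020}$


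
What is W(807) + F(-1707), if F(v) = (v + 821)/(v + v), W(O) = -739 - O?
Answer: -2638579/1707 ≈ -1545.7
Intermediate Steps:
F(v) = (821 + v)/(2*v) (F(v) = (821 + v)/((2*v)) = (821 + v)*(1/(2*v)) = (821 + v)/(2*v))
W(807) + F(-1707) = (-739 - 1*807) + (½)*(821 - 1707)/(-1707) = (-739 - 807) + (½)*(-1/1707)*(-886) = -1546 + 443/1707 = -2638579/1707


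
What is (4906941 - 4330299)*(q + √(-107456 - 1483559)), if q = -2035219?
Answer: -1173592754598 + 576642*I*√1591015 ≈ -1.1736e+12 + 7.2735e+8*I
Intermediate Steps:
(4906941 - 4330299)*(q + √(-107456 - 1483559)) = (4906941 - 4330299)*(-2035219 + √(-107456 - 1483559)) = 576642*(-2035219 + √(-1591015)) = 576642*(-2035219 + I*√1591015) = -1173592754598 + 576642*I*√1591015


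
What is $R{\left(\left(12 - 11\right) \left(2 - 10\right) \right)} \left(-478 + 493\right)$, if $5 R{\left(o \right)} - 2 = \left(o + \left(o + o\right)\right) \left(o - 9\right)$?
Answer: $1230$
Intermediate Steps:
$R{\left(o \right)} = \frac{2}{5} + \frac{3 o \left(-9 + o\right)}{5}$ ($R{\left(o \right)} = \frac{2}{5} + \frac{\left(o + \left(o + o\right)\right) \left(o - 9\right)}{5} = \frac{2}{5} + \frac{\left(o + 2 o\right) \left(-9 + o\right)}{5} = \frac{2}{5} + \frac{3 o \left(-9 + o\right)}{5}$)
$R{\left(\left(12 - 11\right) \left(2 - 10\right) \right)} \left(-478 + 493\right) = \left(\frac{2}{5} - \frac{27 \left(12 - 11\right) \left(2 - 10\right)}{5} + \frac{3 \left(\left(12 - 11\right) \left(2 - 10\right)\right)^{2}}{5}\right) \left(-478 + 493\right) = \left(\frac{2}{5} - \frac{27 \cdot 1 \left(-8\right)}{5} + \frac{3 \left(1 \left(-8\right)\right)^{2}}{5}\right) 15 = \left(\frac{2}{5} - - \frac{216}{5} + \frac{3 \left(-8\right)^{2}}{5}\right) 15 = \left(\frac{2}{5} + \frac{216}{5} + \frac{3}{5} \cdot 64\right) 15 = \left(\frac{2}{5} + \frac{216}{5} + \frac{192}{5}\right) 15 = 82 \cdot 15 = 1230$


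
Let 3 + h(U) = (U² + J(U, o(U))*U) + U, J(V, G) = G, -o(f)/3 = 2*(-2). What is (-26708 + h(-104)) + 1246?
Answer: -16001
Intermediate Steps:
o(f) = 12 (o(f) = -6*(-2) = -3*(-4) = 12)
h(U) = -3 + U² + 13*U (h(U) = -3 + ((U² + 12*U) + U) = -3 + (U² + 13*U) = -3 + U² + 13*U)
(-26708 + h(-104)) + 1246 = (-26708 + (-3 + (-104)² + 13*(-104))) + 1246 = (-26708 + (-3 + 10816 - 1352)) + 1246 = (-26708 + 9461) + 1246 = -17247 + 1246 = -16001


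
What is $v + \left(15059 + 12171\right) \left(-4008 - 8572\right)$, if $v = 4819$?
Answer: $-342548581$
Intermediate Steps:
$v + \left(15059 + 12171\right) \left(-4008 - 8572\right) = 4819 + \left(15059 + 12171\right) \left(-4008 - 8572\right) = 4819 + 27230 \left(-12580\right) = 4819 - 342553400 = -342548581$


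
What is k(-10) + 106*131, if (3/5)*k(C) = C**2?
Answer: 42158/3 ≈ 14053.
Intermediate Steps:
k(C) = 5*C**2/3
k(-10) + 106*131 = (5/3)*(-10)**2 + 106*131 = (5/3)*100 + 13886 = 500/3 + 13886 = 42158/3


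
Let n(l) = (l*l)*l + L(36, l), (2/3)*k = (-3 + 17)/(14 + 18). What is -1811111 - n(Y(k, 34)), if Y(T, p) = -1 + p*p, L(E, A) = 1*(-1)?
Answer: -1542609985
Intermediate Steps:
L(E, A) = -1
k = 21/32 (k = 3*((-3 + 17)/(14 + 18))/2 = 3*(14/32)/2 = 3*(14*(1/32))/2 = (3/2)*(7/16) = 21/32 ≈ 0.65625)
Y(T, p) = -1 + p**2
n(l) = -1 + l**3 (n(l) = (l*l)*l - 1 = l**2*l - 1 = l**3 - 1 = -1 + l**3)
-1811111 - n(Y(k, 34)) = -1811111 - (-1 + (-1 + 34**2)**3) = -1811111 - (-1 + (-1 + 1156)**3) = -1811111 - (-1 + 1155**3) = -1811111 - (-1 + 1540798875) = -1811111 - 1*1540798874 = -1811111 - 1540798874 = -1542609985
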